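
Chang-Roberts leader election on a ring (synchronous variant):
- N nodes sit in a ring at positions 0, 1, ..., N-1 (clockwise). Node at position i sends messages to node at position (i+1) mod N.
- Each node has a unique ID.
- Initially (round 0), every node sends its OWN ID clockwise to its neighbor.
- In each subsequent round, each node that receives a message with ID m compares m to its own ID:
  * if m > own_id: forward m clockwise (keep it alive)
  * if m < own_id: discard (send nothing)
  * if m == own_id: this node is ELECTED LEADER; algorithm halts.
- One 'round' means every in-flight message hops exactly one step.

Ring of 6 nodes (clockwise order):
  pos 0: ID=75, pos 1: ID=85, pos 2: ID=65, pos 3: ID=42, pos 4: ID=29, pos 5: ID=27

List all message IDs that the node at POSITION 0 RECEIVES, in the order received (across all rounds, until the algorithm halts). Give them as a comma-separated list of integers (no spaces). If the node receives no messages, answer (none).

Answer: 27,29,42,65,85

Derivation:
Round 1: pos1(id85) recv 75: drop; pos2(id65) recv 85: fwd; pos3(id42) recv 65: fwd; pos4(id29) recv 42: fwd; pos5(id27) recv 29: fwd; pos0(id75) recv 27: drop
Round 2: pos3(id42) recv 85: fwd; pos4(id29) recv 65: fwd; pos5(id27) recv 42: fwd; pos0(id75) recv 29: drop
Round 3: pos4(id29) recv 85: fwd; pos5(id27) recv 65: fwd; pos0(id75) recv 42: drop
Round 4: pos5(id27) recv 85: fwd; pos0(id75) recv 65: drop
Round 5: pos0(id75) recv 85: fwd
Round 6: pos1(id85) recv 85: ELECTED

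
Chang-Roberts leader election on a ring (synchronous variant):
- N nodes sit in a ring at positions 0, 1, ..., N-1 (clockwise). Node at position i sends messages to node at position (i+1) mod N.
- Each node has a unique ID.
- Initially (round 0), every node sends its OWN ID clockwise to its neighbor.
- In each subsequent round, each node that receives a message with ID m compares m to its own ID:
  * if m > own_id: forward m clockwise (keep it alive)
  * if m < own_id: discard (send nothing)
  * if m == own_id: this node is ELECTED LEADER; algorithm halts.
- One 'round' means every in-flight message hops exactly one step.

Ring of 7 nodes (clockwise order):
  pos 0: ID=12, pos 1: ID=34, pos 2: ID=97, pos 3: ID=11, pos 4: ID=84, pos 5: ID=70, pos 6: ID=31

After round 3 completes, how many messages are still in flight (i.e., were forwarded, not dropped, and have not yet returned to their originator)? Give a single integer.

Answer: 3

Derivation:
Round 1: pos1(id34) recv 12: drop; pos2(id97) recv 34: drop; pos3(id11) recv 97: fwd; pos4(id84) recv 11: drop; pos5(id70) recv 84: fwd; pos6(id31) recv 70: fwd; pos0(id12) recv 31: fwd
Round 2: pos4(id84) recv 97: fwd; pos6(id31) recv 84: fwd; pos0(id12) recv 70: fwd; pos1(id34) recv 31: drop
Round 3: pos5(id70) recv 97: fwd; pos0(id12) recv 84: fwd; pos1(id34) recv 70: fwd
After round 3: 3 messages still in flight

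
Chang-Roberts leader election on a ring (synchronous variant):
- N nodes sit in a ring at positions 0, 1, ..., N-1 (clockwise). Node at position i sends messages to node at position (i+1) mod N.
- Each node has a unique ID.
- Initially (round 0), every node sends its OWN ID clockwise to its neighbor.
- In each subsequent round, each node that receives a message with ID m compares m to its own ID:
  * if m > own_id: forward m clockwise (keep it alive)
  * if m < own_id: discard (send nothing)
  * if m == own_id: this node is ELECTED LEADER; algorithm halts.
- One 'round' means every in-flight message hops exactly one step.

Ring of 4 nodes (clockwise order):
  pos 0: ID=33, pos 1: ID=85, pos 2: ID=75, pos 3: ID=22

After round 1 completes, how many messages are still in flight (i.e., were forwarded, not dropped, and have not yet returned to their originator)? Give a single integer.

Round 1: pos1(id85) recv 33: drop; pos2(id75) recv 85: fwd; pos3(id22) recv 75: fwd; pos0(id33) recv 22: drop
After round 1: 2 messages still in flight

Answer: 2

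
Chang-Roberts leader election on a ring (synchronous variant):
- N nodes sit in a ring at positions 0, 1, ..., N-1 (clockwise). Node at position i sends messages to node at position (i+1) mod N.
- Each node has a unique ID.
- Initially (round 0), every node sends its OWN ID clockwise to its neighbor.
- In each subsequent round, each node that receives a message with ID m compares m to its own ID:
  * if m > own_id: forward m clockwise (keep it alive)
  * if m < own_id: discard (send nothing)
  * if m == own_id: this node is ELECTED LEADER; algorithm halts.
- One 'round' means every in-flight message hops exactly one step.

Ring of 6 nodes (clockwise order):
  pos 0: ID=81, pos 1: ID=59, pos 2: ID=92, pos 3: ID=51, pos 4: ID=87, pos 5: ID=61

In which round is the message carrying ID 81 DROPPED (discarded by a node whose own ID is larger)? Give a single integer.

Round 1: pos1(id59) recv 81: fwd; pos2(id92) recv 59: drop; pos3(id51) recv 92: fwd; pos4(id87) recv 51: drop; pos5(id61) recv 87: fwd; pos0(id81) recv 61: drop
Round 2: pos2(id92) recv 81: drop; pos4(id87) recv 92: fwd; pos0(id81) recv 87: fwd
Round 3: pos5(id61) recv 92: fwd; pos1(id59) recv 87: fwd
Round 4: pos0(id81) recv 92: fwd; pos2(id92) recv 87: drop
Round 5: pos1(id59) recv 92: fwd
Round 6: pos2(id92) recv 92: ELECTED
Message ID 81 originates at pos 0; dropped at pos 2 in round 2

Answer: 2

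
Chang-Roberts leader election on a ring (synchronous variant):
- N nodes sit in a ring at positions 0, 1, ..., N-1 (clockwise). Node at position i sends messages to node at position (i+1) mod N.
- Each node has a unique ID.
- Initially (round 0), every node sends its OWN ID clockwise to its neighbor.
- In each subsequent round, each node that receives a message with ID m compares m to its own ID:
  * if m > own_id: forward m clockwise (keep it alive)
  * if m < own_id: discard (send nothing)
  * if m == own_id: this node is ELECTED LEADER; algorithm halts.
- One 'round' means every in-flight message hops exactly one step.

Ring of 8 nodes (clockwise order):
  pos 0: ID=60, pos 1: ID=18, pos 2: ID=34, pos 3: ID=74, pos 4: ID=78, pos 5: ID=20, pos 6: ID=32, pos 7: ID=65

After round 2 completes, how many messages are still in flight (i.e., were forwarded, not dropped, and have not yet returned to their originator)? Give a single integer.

Round 1: pos1(id18) recv 60: fwd; pos2(id34) recv 18: drop; pos3(id74) recv 34: drop; pos4(id78) recv 74: drop; pos5(id20) recv 78: fwd; pos6(id32) recv 20: drop; pos7(id65) recv 32: drop; pos0(id60) recv 65: fwd
Round 2: pos2(id34) recv 60: fwd; pos6(id32) recv 78: fwd; pos1(id18) recv 65: fwd
After round 2: 3 messages still in flight

Answer: 3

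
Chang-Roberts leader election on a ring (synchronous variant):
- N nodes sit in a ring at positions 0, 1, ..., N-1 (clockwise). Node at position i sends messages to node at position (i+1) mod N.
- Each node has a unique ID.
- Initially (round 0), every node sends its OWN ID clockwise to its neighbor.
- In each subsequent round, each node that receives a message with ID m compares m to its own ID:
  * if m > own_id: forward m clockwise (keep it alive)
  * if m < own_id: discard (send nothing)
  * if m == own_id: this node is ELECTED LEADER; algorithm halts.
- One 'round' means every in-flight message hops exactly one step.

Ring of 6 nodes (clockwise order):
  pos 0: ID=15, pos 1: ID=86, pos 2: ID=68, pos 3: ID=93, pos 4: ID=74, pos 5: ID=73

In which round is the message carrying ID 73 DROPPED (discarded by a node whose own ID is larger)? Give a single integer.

Answer: 2

Derivation:
Round 1: pos1(id86) recv 15: drop; pos2(id68) recv 86: fwd; pos3(id93) recv 68: drop; pos4(id74) recv 93: fwd; pos5(id73) recv 74: fwd; pos0(id15) recv 73: fwd
Round 2: pos3(id93) recv 86: drop; pos5(id73) recv 93: fwd; pos0(id15) recv 74: fwd; pos1(id86) recv 73: drop
Round 3: pos0(id15) recv 93: fwd; pos1(id86) recv 74: drop
Round 4: pos1(id86) recv 93: fwd
Round 5: pos2(id68) recv 93: fwd
Round 6: pos3(id93) recv 93: ELECTED
Message ID 73 originates at pos 5; dropped at pos 1 in round 2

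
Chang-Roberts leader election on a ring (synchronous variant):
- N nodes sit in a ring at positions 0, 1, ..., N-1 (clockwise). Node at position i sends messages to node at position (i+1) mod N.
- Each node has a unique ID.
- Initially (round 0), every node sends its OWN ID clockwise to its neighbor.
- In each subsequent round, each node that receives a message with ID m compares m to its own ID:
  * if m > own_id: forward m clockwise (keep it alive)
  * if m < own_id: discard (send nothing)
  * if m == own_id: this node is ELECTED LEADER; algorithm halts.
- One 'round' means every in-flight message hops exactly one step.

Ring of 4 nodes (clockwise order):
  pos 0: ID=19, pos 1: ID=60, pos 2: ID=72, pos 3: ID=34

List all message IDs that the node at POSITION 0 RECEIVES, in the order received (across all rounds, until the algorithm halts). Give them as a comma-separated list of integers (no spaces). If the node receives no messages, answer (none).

Answer: 34,72

Derivation:
Round 1: pos1(id60) recv 19: drop; pos2(id72) recv 60: drop; pos3(id34) recv 72: fwd; pos0(id19) recv 34: fwd
Round 2: pos0(id19) recv 72: fwd; pos1(id60) recv 34: drop
Round 3: pos1(id60) recv 72: fwd
Round 4: pos2(id72) recv 72: ELECTED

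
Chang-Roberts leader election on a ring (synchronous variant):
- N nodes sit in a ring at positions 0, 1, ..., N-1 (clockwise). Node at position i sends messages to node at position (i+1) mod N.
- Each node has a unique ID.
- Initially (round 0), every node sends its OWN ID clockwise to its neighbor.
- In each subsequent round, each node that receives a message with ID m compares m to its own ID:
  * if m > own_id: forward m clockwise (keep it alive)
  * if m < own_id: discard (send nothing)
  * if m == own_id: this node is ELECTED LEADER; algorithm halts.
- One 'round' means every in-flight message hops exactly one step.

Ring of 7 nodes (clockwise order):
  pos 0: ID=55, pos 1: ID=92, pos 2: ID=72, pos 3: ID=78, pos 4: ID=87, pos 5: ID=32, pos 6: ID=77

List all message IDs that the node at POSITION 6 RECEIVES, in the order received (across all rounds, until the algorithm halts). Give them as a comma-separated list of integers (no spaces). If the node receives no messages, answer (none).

Answer: 32,87,92

Derivation:
Round 1: pos1(id92) recv 55: drop; pos2(id72) recv 92: fwd; pos3(id78) recv 72: drop; pos4(id87) recv 78: drop; pos5(id32) recv 87: fwd; pos6(id77) recv 32: drop; pos0(id55) recv 77: fwd
Round 2: pos3(id78) recv 92: fwd; pos6(id77) recv 87: fwd; pos1(id92) recv 77: drop
Round 3: pos4(id87) recv 92: fwd; pos0(id55) recv 87: fwd
Round 4: pos5(id32) recv 92: fwd; pos1(id92) recv 87: drop
Round 5: pos6(id77) recv 92: fwd
Round 6: pos0(id55) recv 92: fwd
Round 7: pos1(id92) recv 92: ELECTED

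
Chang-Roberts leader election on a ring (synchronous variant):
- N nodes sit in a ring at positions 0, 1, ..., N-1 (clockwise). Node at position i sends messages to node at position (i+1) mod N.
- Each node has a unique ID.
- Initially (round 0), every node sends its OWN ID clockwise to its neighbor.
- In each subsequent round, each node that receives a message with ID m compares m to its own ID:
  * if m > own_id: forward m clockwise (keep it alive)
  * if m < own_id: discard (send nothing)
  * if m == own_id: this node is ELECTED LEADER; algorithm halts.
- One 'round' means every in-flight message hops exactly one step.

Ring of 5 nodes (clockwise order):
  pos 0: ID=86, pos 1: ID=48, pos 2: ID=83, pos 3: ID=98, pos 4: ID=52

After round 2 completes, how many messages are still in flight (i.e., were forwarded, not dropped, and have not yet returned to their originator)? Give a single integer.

Round 1: pos1(id48) recv 86: fwd; pos2(id83) recv 48: drop; pos3(id98) recv 83: drop; pos4(id52) recv 98: fwd; pos0(id86) recv 52: drop
Round 2: pos2(id83) recv 86: fwd; pos0(id86) recv 98: fwd
After round 2: 2 messages still in flight

Answer: 2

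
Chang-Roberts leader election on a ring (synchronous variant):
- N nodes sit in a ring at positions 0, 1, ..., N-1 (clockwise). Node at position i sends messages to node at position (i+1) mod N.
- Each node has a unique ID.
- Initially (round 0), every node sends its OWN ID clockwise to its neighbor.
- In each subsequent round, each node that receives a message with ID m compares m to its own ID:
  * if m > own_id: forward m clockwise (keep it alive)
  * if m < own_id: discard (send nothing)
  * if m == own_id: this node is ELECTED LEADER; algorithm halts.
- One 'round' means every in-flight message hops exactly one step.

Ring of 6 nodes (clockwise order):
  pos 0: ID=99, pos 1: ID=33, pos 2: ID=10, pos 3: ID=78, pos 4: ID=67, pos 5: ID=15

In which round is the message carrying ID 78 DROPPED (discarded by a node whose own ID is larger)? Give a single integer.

Round 1: pos1(id33) recv 99: fwd; pos2(id10) recv 33: fwd; pos3(id78) recv 10: drop; pos4(id67) recv 78: fwd; pos5(id15) recv 67: fwd; pos0(id99) recv 15: drop
Round 2: pos2(id10) recv 99: fwd; pos3(id78) recv 33: drop; pos5(id15) recv 78: fwd; pos0(id99) recv 67: drop
Round 3: pos3(id78) recv 99: fwd; pos0(id99) recv 78: drop
Round 4: pos4(id67) recv 99: fwd
Round 5: pos5(id15) recv 99: fwd
Round 6: pos0(id99) recv 99: ELECTED
Message ID 78 originates at pos 3; dropped at pos 0 in round 3

Answer: 3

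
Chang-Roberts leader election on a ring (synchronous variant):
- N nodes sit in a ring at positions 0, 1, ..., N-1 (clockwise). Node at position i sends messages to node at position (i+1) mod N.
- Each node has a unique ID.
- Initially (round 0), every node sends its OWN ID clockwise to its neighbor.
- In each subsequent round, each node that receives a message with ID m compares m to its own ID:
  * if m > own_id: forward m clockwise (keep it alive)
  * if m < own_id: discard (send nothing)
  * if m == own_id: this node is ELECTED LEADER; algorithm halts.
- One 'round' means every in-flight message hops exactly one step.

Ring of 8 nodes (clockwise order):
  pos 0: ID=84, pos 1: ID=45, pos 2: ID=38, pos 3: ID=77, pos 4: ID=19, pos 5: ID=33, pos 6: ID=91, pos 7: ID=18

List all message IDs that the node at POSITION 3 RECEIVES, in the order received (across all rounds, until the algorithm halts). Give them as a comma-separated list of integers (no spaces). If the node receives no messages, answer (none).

Answer: 38,45,84,91

Derivation:
Round 1: pos1(id45) recv 84: fwd; pos2(id38) recv 45: fwd; pos3(id77) recv 38: drop; pos4(id19) recv 77: fwd; pos5(id33) recv 19: drop; pos6(id91) recv 33: drop; pos7(id18) recv 91: fwd; pos0(id84) recv 18: drop
Round 2: pos2(id38) recv 84: fwd; pos3(id77) recv 45: drop; pos5(id33) recv 77: fwd; pos0(id84) recv 91: fwd
Round 3: pos3(id77) recv 84: fwd; pos6(id91) recv 77: drop; pos1(id45) recv 91: fwd
Round 4: pos4(id19) recv 84: fwd; pos2(id38) recv 91: fwd
Round 5: pos5(id33) recv 84: fwd; pos3(id77) recv 91: fwd
Round 6: pos6(id91) recv 84: drop; pos4(id19) recv 91: fwd
Round 7: pos5(id33) recv 91: fwd
Round 8: pos6(id91) recv 91: ELECTED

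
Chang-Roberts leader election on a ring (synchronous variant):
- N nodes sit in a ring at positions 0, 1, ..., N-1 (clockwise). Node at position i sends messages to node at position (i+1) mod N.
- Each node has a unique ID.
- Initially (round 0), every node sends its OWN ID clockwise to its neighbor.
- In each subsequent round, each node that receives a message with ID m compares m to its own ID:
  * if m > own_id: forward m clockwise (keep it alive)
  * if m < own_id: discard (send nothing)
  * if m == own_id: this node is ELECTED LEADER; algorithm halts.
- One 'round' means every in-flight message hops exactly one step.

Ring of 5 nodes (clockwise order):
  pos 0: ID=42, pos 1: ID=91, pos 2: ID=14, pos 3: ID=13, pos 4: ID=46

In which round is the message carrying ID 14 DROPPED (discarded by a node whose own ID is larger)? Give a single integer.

Round 1: pos1(id91) recv 42: drop; pos2(id14) recv 91: fwd; pos3(id13) recv 14: fwd; pos4(id46) recv 13: drop; pos0(id42) recv 46: fwd
Round 2: pos3(id13) recv 91: fwd; pos4(id46) recv 14: drop; pos1(id91) recv 46: drop
Round 3: pos4(id46) recv 91: fwd
Round 4: pos0(id42) recv 91: fwd
Round 5: pos1(id91) recv 91: ELECTED
Message ID 14 originates at pos 2; dropped at pos 4 in round 2

Answer: 2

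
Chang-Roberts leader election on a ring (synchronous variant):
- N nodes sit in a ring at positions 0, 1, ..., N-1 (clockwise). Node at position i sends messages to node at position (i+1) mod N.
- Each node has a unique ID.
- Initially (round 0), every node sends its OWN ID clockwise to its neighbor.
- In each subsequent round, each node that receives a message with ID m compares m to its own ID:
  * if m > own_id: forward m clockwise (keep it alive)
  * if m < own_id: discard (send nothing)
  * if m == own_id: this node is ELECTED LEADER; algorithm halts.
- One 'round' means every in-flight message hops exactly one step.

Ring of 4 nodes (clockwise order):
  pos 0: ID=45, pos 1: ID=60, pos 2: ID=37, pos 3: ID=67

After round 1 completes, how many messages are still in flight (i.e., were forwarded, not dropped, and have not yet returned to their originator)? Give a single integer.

Round 1: pos1(id60) recv 45: drop; pos2(id37) recv 60: fwd; pos3(id67) recv 37: drop; pos0(id45) recv 67: fwd
After round 1: 2 messages still in flight

Answer: 2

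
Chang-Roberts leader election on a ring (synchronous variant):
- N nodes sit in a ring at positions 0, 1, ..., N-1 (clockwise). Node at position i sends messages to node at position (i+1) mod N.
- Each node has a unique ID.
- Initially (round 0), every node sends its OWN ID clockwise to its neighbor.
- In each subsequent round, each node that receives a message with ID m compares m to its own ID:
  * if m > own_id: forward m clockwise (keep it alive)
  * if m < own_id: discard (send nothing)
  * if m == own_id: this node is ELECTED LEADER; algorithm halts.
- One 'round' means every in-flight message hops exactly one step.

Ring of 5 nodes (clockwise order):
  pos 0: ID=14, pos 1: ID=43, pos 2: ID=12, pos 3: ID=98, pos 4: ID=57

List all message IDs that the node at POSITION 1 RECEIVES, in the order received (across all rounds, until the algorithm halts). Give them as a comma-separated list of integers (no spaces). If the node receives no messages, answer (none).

Answer: 14,57,98

Derivation:
Round 1: pos1(id43) recv 14: drop; pos2(id12) recv 43: fwd; pos3(id98) recv 12: drop; pos4(id57) recv 98: fwd; pos0(id14) recv 57: fwd
Round 2: pos3(id98) recv 43: drop; pos0(id14) recv 98: fwd; pos1(id43) recv 57: fwd
Round 3: pos1(id43) recv 98: fwd; pos2(id12) recv 57: fwd
Round 4: pos2(id12) recv 98: fwd; pos3(id98) recv 57: drop
Round 5: pos3(id98) recv 98: ELECTED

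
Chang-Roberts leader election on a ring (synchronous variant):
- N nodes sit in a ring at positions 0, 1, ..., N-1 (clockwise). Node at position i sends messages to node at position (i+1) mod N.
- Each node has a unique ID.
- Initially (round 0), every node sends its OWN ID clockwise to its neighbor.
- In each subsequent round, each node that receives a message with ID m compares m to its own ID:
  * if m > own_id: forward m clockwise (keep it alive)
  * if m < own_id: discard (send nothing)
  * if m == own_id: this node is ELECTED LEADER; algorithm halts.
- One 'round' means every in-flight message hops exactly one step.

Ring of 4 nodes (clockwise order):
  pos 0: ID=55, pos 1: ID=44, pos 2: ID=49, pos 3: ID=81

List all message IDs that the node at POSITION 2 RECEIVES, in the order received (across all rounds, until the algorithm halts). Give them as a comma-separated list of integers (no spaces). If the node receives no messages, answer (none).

Answer: 44,55,81

Derivation:
Round 1: pos1(id44) recv 55: fwd; pos2(id49) recv 44: drop; pos3(id81) recv 49: drop; pos0(id55) recv 81: fwd
Round 2: pos2(id49) recv 55: fwd; pos1(id44) recv 81: fwd
Round 3: pos3(id81) recv 55: drop; pos2(id49) recv 81: fwd
Round 4: pos3(id81) recv 81: ELECTED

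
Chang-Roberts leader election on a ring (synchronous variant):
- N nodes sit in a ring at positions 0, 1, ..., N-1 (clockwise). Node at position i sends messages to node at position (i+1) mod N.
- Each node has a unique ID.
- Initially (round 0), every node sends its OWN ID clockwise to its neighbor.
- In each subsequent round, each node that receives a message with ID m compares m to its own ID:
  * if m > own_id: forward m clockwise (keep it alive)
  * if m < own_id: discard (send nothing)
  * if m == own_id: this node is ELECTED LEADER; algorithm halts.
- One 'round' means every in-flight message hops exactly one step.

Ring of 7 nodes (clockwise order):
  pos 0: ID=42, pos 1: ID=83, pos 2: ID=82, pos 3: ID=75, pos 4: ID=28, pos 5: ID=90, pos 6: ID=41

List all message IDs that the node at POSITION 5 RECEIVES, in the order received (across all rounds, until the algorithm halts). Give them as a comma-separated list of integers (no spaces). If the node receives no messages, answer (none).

Answer: 28,75,82,83,90

Derivation:
Round 1: pos1(id83) recv 42: drop; pos2(id82) recv 83: fwd; pos3(id75) recv 82: fwd; pos4(id28) recv 75: fwd; pos5(id90) recv 28: drop; pos6(id41) recv 90: fwd; pos0(id42) recv 41: drop
Round 2: pos3(id75) recv 83: fwd; pos4(id28) recv 82: fwd; pos5(id90) recv 75: drop; pos0(id42) recv 90: fwd
Round 3: pos4(id28) recv 83: fwd; pos5(id90) recv 82: drop; pos1(id83) recv 90: fwd
Round 4: pos5(id90) recv 83: drop; pos2(id82) recv 90: fwd
Round 5: pos3(id75) recv 90: fwd
Round 6: pos4(id28) recv 90: fwd
Round 7: pos5(id90) recv 90: ELECTED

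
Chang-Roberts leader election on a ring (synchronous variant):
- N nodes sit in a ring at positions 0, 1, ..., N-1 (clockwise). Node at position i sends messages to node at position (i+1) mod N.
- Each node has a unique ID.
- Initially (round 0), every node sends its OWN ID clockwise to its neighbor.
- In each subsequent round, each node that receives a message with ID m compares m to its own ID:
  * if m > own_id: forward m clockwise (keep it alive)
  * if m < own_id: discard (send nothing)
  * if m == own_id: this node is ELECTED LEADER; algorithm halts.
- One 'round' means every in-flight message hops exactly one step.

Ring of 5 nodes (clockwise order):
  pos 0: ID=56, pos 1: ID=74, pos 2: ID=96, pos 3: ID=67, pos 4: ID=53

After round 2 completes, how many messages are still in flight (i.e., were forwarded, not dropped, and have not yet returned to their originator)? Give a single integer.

Answer: 2

Derivation:
Round 1: pos1(id74) recv 56: drop; pos2(id96) recv 74: drop; pos3(id67) recv 96: fwd; pos4(id53) recv 67: fwd; pos0(id56) recv 53: drop
Round 2: pos4(id53) recv 96: fwd; pos0(id56) recv 67: fwd
After round 2: 2 messages still in flight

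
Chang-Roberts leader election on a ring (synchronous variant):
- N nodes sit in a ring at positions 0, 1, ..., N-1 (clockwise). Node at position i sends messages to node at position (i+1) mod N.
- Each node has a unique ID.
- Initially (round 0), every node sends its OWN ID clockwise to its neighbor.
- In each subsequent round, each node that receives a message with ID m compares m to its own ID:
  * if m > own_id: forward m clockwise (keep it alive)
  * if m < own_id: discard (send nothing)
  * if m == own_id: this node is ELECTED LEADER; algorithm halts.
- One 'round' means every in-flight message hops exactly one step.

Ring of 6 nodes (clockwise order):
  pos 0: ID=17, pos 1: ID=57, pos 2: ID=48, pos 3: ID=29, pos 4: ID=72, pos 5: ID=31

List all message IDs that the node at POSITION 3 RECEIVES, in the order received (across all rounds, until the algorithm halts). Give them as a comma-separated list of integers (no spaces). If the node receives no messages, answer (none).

Round 1: pos1(id57) recv 17: drop; pos2(id48) recv 57: fwd; pos3(id29) recv 48: fwd; pos4(id72) recv 29: drop; pos5(id31) recv 72: fwd; pos0(id17) recv 31: fwd
Round 2: pos3(id29) recv 57: fwd; pos4(id72) recv 48: drop; pos0(id17) recv 72: fwd; pos1(id57) recv 31: drop
Round 3: pos4(id72) recv 57: drop; pos1(id57) recv 72: fwd
Round 4: pos2(id48) recv 72: fwd
Round 5: pos3(id29) recv 72: fwd
Round 6: pos4(id72) recv 72: ELECTED

Answer: 48,57,72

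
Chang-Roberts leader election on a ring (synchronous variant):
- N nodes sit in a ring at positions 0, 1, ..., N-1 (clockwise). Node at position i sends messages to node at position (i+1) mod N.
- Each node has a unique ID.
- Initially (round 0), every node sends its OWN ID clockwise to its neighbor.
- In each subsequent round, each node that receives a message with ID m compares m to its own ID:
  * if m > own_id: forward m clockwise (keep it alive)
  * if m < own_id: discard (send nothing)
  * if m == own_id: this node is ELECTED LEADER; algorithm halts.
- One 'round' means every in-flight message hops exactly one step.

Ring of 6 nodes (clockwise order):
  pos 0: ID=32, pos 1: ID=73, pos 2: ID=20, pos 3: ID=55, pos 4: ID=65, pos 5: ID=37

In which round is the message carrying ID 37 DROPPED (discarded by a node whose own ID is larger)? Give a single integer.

Answer: 2

Derivation:
Round 1: pos1(id73) recv 32: drop; pos2(id20) recv 73: fwd; pos3(id55) recv 20: drop; pos4(id65) recv 55: drop; pos5(id37) recv 65: fwd; pos0(id32) recv 37: fwd
Round 2: pos3(id55) recv 73: fwd; pos0(id32) recv 65: fwd; pos1(id73) recv 37: drop
Round 3: pos4(id65) recv 73: fwd; pos1(id73) recv 65: drop
Round 4: pos5(id37) recv 73: fwd
Round 5: pos0(id32) recv 73: fwd
Round 6: pos1(id73) recv 73: ELECTED
Message ID 37 originates at pos 5; dropped at pos 1 in round 2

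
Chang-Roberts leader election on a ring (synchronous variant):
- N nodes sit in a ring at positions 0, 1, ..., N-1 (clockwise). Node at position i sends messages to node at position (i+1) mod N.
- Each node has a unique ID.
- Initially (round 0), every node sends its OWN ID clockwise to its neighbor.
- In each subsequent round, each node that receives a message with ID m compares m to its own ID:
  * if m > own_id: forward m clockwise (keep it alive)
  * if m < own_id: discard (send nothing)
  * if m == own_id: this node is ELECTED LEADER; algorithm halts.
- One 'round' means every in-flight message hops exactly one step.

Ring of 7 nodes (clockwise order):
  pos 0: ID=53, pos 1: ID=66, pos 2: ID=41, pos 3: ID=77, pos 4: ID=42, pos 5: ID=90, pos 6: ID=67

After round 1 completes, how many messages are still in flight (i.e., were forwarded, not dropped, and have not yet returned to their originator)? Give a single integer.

Round 1: pos1(id66) recv 53: drop; pos2(id41) recv 66: fwd; pos3(id77) recv 41: drop; pos4(id42) recv 77: fwd; pos5(id90) recv 42: drop; pos6(id67) recv 90: fwd; pos0(id53) recv 67: fwd
After round 1: 4 messages still in flight

Answer: 4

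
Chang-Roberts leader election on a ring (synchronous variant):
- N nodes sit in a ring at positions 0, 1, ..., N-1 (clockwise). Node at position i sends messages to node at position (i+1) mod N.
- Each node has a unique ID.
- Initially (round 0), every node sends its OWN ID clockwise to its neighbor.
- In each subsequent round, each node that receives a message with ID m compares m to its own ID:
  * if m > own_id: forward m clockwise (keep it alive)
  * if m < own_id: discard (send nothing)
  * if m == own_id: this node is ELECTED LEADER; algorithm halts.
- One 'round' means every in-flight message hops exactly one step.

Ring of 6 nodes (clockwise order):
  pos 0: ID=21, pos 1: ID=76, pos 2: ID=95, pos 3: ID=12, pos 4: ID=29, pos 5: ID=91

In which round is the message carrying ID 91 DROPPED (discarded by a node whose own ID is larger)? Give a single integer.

Answer: 3

Derivation:
Round 1: pos1(id76) recv 21: drop; pos2(id95) recv 76: drop; pos3(id12) recv 95: fwd; pos4(id29) recv 12: drop; pos5(id91) recv 29: drop; pos0(id21) recv 91: fwd
Round 2: pos4(id29) recv 95: fwd; pos1(id76) recv 91: fwd
Round 3: pos5(id91) recv 95: fwd; pos2(id95) recv 91: drop
Round 4: pos0(id21) recv 95: fwd
Round 5: pos1(id76) recv 95: fwd
Round 6: pos2(id95) recv 95: ELECTED
Message ID 91 originates at pos 5; dropped at pos 2 in round 3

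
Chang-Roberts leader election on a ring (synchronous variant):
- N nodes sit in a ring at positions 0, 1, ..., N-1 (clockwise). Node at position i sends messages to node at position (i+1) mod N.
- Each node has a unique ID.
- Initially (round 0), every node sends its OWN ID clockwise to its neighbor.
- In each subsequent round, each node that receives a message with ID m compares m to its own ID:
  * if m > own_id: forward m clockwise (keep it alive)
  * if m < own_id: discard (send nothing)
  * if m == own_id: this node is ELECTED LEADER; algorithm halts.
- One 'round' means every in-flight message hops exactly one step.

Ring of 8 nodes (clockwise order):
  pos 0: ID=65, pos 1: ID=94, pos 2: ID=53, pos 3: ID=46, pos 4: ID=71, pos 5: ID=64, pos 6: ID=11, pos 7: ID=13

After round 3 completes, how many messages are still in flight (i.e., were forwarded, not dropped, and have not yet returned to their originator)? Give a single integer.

Round 1: pos1(id94) recv 65: drop; pos2(id53) recv 94: fwd; pos3(id46) recv 53: fwd; pos4(id71) recv 46: drop; pos5(id64) recv 71: fwd; pos6(id11) recv 64: fwd; pos7(id13) recv 11: drop; pos0(id65) recv 13: drop
Round 2: pos3(id46) recv 94: fwd; pos4(id71) recv 53: drop; pos6(id11) recv 71: fwd; pos7(id13) recv 64: fwd
Round 3: pos4(id71) recv 94: fwd; pos7(id13) recv 71: fwd; pos0(id65) recv 64: drop
After round 3: 2 messages still in flight

Answer: 2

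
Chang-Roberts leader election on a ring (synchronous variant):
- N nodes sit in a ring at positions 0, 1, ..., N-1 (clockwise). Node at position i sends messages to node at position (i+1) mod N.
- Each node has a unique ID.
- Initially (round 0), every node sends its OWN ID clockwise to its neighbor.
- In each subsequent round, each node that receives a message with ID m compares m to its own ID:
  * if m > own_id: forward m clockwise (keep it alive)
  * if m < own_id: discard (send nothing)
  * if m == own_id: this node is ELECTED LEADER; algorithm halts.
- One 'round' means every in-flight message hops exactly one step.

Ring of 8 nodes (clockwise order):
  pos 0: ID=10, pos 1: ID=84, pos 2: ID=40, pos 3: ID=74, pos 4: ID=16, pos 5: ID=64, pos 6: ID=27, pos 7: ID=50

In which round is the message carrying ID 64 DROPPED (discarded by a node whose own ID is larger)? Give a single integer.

Answer: 4

Derivation:
Round 1: pos1(id84) recv 10: drop; pos2(id40) recv 84: fwd; pos3(id74) recv 40: drop; pos4(id16) recv 74: fwd; pos5(id64) recv 16: drop; pos6(id27) recv 64: fwd; pos7(id50) recv 27: drop; pos0(id10) recv 50: fwd
Round 2: pos3(id74) recv 84: fwd; pos5(id64) recv 74: fwd; pos7(id50) recv 64: fwd; pos1(id84) recv 50: drop
Round 3: pos4(id16) recv 84: fwd; pos6(id27) recv 74: fwd; pos0(id10) recv 64: fwd
Round 4: pos5(id64) recv 84: fwd; pos7(id50) recv 74: fwd; pos1(id84) recv 64: drop
Round 5: pos6(id27) recv 84: fwd; pos0(id10) recv 74: fwd
Round 6: pos7(id50) recv 84: fwd; pos1(id84) recv 74: drop
Round 7: pos0(id10) recv 84: fwd
Round 8: pos1(id84) recv 84: ELECTED
Message ID 64 originates at pos 5; dropped at pos 1 in round 4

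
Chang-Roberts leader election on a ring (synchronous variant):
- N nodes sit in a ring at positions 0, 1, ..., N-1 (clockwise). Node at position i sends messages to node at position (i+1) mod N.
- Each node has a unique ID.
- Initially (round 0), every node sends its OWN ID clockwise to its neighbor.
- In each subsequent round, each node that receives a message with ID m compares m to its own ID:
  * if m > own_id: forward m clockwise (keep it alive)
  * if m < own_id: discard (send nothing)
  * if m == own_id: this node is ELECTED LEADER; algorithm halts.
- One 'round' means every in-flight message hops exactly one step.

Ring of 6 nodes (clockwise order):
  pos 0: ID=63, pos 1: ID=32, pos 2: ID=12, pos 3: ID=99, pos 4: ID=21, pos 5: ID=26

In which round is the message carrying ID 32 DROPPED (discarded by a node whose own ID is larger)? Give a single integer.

Round 1: pos1(id32) recv 63: fwd; pos2(id12) recv 32: fwd; pos3(id99) recv 12: drop; pos4(id21) recv 99: fwd; pos5(id26) recv 21: drop; pos0(id63) recv 26: drop
Round 2: pos2(id12) recv 63: fwd; pos3(id99) recv 32: drop; pos5(id26) recv 99: fwd
Round 3: pos3(id99) recv 63: drop; pos0(id63) recv 99: fwd
Round 4: pos1(id32) recv 99: fwd
Round 5: pos2(id12) recv 99: fwd
Round 6: pos3(id99) recv 99: ELECTED
Message ID 32 originates at pos 1; dropped at pos 3 in round 2

Answer: 2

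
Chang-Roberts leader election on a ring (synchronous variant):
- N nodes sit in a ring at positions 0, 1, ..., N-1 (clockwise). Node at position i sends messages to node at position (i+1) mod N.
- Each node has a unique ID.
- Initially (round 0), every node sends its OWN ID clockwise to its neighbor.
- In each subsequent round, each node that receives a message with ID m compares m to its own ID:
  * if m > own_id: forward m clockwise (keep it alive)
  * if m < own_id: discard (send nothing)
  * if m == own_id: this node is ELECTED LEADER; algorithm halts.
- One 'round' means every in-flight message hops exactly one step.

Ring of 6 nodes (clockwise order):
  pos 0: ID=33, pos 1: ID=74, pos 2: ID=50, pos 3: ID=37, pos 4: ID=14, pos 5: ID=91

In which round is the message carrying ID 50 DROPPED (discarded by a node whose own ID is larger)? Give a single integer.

Answer: 3

Derivation:
Round 1: pos1(id74) recv 33: drop; pos2(id50) recv 74: fwd; pos3(id37) recv 50: fwd; pos4(id14) recv 37: fwd; pos5(id91) recv 14: drop; pos0(id33) recv 91: fwd
Round 2: pos3(id37) recv 74: fwd; pos4(id14) recv 50: fwd; pos5(id91) recv 37: drop; pos1(id74) recv 91: fwd
Round 3: pos4(id14) recv 74: fwd; pos5(id91) recv 50: drop; pos2(id50) recv 91: fwd
Round 4: pos5(id91) recv 74: drop; pos3(id37) recv 91: fwd
Round 5: pos4(id14) recv 91: fwd
Round 6: pos5(id91) recv 91: ELECTED
Message ID 50 originates at pos 2; dropped at pos 5 in round 3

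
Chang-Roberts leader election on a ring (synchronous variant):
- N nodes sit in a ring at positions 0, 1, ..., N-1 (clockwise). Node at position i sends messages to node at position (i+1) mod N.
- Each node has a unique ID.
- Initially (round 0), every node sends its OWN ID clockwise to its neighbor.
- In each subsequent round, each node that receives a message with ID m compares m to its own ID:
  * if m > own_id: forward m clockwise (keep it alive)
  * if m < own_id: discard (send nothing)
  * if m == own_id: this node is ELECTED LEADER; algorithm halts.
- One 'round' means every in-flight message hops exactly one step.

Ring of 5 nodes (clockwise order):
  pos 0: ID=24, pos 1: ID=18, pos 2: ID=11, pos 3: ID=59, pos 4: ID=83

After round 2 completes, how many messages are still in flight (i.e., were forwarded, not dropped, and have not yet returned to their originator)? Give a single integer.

Round 1: pos1(id18) recv 24: fwd; pos2(id11) recv 18: fwd; pos3(id59) recv 11: drop; pos4(id83) recv 59: drop; pos0(id24) recv 83: fwd
Round 2: pos2(id11) recv 24: fwd; pos3(id59) recv 18: drop; pos1(id18) recv 83: fwd
After round 2: 2 messages still in flight

Answer: 2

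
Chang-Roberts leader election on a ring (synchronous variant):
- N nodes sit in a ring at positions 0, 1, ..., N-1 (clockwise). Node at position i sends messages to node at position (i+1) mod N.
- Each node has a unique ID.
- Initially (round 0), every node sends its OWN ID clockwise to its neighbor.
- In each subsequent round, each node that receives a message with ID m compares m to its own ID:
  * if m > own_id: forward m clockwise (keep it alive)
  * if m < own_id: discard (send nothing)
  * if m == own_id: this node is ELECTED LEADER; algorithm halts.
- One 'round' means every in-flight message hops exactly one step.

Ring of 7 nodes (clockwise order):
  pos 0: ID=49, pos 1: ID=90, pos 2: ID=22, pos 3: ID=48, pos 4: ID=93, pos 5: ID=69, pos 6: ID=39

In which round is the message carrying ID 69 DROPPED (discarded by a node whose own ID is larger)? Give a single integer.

Round 1: pos1(id90) recv 49: drop; pos2(id22) recv 90: fwd; pos3(id48) recv 22: drop; pos4(id93) recv 48: drop; pos5(id69) recv 93: fwd; pos6(id39) recv 69: fwd; pos0(id49) recv 39: drop
Round 2: pos3(id48) recv 90: fwd; pos6(id39) recv 93: fwd; pos0(id49) recv 69: fwd
Round 3: pos4(id93) recv 90: drop; pos0(id49) recv 93: fwd; pos1(id90) recv 69: drop
Round 4: pos1(id90) recv 93: fwd
Round 5: pos2(id22) recv 93: fwd
Round 6: pos3(id48) recv 93: fwd
Round 7: pos4(id93) recv 93: ELECTED
Message ID 69 originates at pos 5; dropped at pos 1 in round 3

Answer: 3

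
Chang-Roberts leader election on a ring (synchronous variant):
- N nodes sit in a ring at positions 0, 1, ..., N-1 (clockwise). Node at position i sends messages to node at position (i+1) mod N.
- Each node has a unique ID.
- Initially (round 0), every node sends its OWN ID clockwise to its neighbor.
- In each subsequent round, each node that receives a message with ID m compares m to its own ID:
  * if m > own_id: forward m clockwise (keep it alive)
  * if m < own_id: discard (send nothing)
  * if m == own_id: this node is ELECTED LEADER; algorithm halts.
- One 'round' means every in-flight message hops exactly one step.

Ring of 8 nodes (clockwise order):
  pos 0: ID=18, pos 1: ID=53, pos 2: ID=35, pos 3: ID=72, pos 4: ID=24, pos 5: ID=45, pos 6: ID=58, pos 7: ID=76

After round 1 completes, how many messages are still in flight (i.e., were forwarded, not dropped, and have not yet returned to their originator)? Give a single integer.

Answer: 3

Derivation:
Round 1: pos1(id53) recv 18: drop; pos2(id35) recv 53: fwd; pos3(id72) recv 35: drop; pos4(id24) recv 72: fwd; pos5(id45) recv 24: drop; pos6(id58) recv 45: drop; pos7(id76) recv 58: drop; pos0(id18) recv 76: fwd
After round 1: 3 messages still in flight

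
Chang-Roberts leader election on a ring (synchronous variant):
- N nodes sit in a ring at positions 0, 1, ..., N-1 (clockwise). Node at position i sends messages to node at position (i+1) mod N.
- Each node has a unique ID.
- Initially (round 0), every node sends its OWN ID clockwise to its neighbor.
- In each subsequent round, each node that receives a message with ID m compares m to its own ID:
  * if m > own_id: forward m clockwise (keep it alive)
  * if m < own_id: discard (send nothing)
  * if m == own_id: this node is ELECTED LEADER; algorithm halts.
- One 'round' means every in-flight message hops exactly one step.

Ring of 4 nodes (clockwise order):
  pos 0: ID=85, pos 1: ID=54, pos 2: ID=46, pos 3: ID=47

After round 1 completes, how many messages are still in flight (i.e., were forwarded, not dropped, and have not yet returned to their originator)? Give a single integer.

Round 1: pos1(id54) recv 85: fwd; pos2(id46) recv 54: fwd; pos3(id47) recv 46: drop; pos0(id85) recv 47: drop
After round 1: 2 messages still in flight

Answer: 2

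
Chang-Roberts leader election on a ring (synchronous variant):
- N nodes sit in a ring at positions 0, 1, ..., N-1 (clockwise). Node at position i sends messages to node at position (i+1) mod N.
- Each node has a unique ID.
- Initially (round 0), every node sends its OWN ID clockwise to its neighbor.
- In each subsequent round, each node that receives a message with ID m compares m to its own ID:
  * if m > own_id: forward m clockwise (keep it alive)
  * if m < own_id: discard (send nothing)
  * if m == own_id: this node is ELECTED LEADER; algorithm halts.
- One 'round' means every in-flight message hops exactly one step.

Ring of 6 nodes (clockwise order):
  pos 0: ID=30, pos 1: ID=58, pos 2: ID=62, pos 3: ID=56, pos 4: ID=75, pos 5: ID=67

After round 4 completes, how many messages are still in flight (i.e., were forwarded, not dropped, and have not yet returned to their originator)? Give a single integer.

Answer: 2

Derivation:
Round 1: pos1(id58) recv 30: drop; pos2(id62) recv 58: drop; pos3(id56) recv 62: fwd; pos4(id75) recv 56: drop; pos5(id67) recv 75: fwd; pos0(id30) recv 67: fwd
Round 2: pos4(id75) recv 62: drop; pos0(id30) recv 75: fwd; pos1(id58) recv 67: fwd
Round 3: pos1(id58) recv 75: fwd; pos2(id62) recv 67: fwd
Round 4: pos2(id62) recv 75: fwd; pos3(id56) recv 67: fwd
After round 4: 2 messages still in flight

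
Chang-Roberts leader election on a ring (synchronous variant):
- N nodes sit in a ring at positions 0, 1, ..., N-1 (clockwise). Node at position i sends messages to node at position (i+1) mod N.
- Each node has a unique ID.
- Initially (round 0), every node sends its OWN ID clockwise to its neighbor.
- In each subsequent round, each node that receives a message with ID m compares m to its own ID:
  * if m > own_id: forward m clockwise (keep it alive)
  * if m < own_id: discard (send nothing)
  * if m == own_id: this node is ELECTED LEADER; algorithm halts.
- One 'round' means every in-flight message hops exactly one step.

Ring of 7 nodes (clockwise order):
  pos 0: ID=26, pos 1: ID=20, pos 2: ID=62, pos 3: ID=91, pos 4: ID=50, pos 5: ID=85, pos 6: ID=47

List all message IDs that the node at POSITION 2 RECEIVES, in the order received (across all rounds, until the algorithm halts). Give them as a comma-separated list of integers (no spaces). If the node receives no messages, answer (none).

Answer: 20,26,47,85,91

Derivation:
Round 1: pos1(id20) recv 26: fwd; pos2(id62) recv 20: drop; pos3(id91) recv 62: drop; pos4(id50) recv 91: fwd; pos5(id85) recv 50: drop; pos6(id47) recv 85: fwd; pos0(id26) recv 47: fwd
Round 2: pos2(id62) recv 26: drop; pos5(id85) recv 91: fwd; pos0(id26) recv 85: fwd; pos1(id20) recv 47: fwd
Round 3: pos6(id47) recv 91: fwd; pos1(id20) recv 85: fwd; pos2(id62) recv 47: drop
Round 4: pos0(id26) recv 91: fwd; pos2(id62) recv 85: fwd
Round 5: pos1(id20) recv 91: fwd; pos3(id91) recv 85: drop
Round 6: pos2(id62) recv 91: fwd
Round 7: pos3(id91) recv 91: ELECTED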